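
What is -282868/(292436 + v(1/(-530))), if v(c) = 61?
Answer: -282868/292497 ≈ -0.96708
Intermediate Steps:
-282868/(292436 + v(1/(-530))) = -282868/(292436 + 61) = -282868/292497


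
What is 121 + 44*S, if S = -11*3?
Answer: -1331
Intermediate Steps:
S = -33
121 + 44*S = 121 + 44*(-33) = 121 - 1452 = -1331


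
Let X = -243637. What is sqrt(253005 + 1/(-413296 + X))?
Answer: 4*sqrt(6824192645368282)/656933 ≈ 503.00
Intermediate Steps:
sqrt(253005 + 1/(-413296 + X)) = sqrt(253005 + 1/(-413296 - 243637)) = sqrt(253005 + 1/(-656933)) = sqrt(253005 - 1/656933) = sqrt(166207333664/656933) = 4*sqrt(6824192645368282)/656933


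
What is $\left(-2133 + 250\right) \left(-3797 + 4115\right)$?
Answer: $-598794$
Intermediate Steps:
$\left(-2133 + 250\right) \left(-3797 + 4115\right) = \left(-1883\right) 318 = -598794$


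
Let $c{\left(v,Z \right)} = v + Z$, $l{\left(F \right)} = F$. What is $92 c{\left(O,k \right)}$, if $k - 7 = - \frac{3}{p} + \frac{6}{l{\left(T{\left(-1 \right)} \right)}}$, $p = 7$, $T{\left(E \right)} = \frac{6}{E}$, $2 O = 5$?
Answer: $\frac{5198}{7} \approx 742.57$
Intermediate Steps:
$O = \frac{5}{2}$ ($O = \frac{1}{2} \cdot 5 = \frac{5}{2} \approx 2.5$)
$k = \frac{39}{7}$ ($k = 7 + \left(- \frac{3}{7} + \frac{6}{6 \frac{1}{-1}}\right) = 7 + \left(\left(-3\right) \frac{1}{7} + \frac{6}{6 \left(-1\right)}\right) = 7 + \left(- \frac{3}{7} + \frac{6}{-6}\right) = 7 + \left(- \frac{3}{7} + 6 \left(- \frac{1}{6}\right)\right) = 7 - \frac{10}{7} = \frac{39}{7} \approx 5.5714$)
$c{\left(v,Z \right)} = Z + v$
$92 c{\left(O,k \right)} = 92 \left(\frac{39}{7} + \frac{5}{2}\right) = 92 \cdot \frac{113}{14} = \frac{5198}{7}$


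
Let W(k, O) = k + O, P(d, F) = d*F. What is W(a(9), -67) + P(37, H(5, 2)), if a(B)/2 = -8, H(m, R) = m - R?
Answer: 28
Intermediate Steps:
P(d, F) = F*d
a(B) = -16 (a(B) = 2*(-8) = -16)
W(k, O) = O + k
W(a(9), -67) + P(37, H(5, 2)) = (-67 - 16) + (5 - 1*2)*37 = -83 + (5 - 2)*37 = -83 + 3*37 = -83 + 111 = 28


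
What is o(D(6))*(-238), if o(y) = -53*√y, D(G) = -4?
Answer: 25228*I ≈ 25228.0*I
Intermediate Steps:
o(D(6))*(-238) = -106*I*(-238) = 25228*I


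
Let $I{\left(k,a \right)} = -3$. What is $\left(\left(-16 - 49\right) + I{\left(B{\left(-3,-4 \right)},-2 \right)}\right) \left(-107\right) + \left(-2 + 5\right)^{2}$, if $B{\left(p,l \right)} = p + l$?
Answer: $7285$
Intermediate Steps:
$B{\left(p,l \right)} = l + p$
$\left(\left(-16 - 49\right) + I{\left(B{\left(-3,-4 \right)},-2 \right)}\right) \left(-107\right) + \left(-2 + 5\right)^{2} = \left(\left(-16 - 49\right) - 3\right) \left(-107\right) + \left(-2 + 5\right)^{2} = \left(-65 - 3\right) \left(-107\right) + 3^{2} = \left(-68\right) \left(-107\right) + 9 = 7276 + 9 = 7285$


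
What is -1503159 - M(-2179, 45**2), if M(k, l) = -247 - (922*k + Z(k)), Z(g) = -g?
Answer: -3509771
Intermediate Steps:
M(k, l) = -247 - 921*k (M(k, l) = -247 - (922*k - k) = -247 - 921*k)
-1503159 - M(-2179, 45**2) = -1503159 - (-247 - 921*(-2179)) = -1503159 - (-247 + 2006859) = -1503159 - 1*2006612 = -1503159 - 2006612 = -3509771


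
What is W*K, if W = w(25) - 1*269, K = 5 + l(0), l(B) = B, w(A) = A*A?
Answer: 1780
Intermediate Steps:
w(A) = A²
K = 5 (K = 5 + 0 = 5)
W = 356 (W = 25² - 1*269 = 625 - 269 = 356)
W*K = 356*5 = 1780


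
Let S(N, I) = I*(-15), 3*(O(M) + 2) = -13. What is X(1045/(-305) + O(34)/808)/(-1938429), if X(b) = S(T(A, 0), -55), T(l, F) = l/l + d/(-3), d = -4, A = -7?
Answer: -275/646143 ≈ -0.00042560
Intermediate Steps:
O(M) = -19/3 (O(M) = -2 + (⅓)*(-13) = -2 - 13/3 = -19/3)
T(l, F) = 7/3 (T(l, F) = l/l - 4/(-3) = 1 - 4*(-⅓) = 1 + 4/3 = 7/3)
S(N, I) = -15*I
X(b) = 825 (X(b) = -15*(-55) = 825)
X(1045/(-305) + O(34)/808)/(-1938429) = 825/(-1938429) = 825*(-1/1938429) = -275/646143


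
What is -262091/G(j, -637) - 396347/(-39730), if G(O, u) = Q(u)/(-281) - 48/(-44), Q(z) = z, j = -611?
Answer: -32182084268617/412357670 ≈ -78044.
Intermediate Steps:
G(O, u) = 12/11 - u/281 (G(O, u) = u/(-281) - 48/(-44) = u*(-1/281) - 48*(-1/44) = -u/281 + 12/11 = 12/11 - u/281)
-262091/G(j, -637) - 396347/(-39730) = -262091/(12/11 - 1/281*(-637)) - 396347/(-39730) = -262091/(12/11 + 637/281) - 396347*(-1/39730) = -262091/10379/3091 + 396347/39730 = -262091*3091/10379 + 396347/39730 = -810123281/10379 + 396347/39730 = -32182084268617/412357670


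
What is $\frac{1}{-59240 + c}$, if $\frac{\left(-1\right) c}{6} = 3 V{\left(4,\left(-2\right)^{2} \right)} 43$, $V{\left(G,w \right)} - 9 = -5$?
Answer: $- \frac{1}{62336} \approx -1.6042 \cdot 10^{-5}$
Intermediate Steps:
$V{\left(G,w \right)} = 4$ ($V{\left(G,w \right)} = 9 - 5 = 4$)
$c = -3096$ ($c = - 6 \cdot 3 \cdot 4 \cdot 43 = - 6 \cdot 12 \cdot 43 = \left(-6\right) 516 = -3096$)
$\frac{1}{-59240 + c} = \frac{1}{-59240 - 3096} = \frac{1}{-62336} = - \frac{1}{62336}$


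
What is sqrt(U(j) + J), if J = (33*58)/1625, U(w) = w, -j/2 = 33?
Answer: 6*I*sqrt(190190)/325 ≈ 8.0512*I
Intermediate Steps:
j = -66 (j = -2*33 = -66)
J = 1914/1625 (J = 1914*(1/1625) = 1914/1625 ≈ 1.1778)
sqrt(U(j) + J) = sqrt(-66 + 1914/1625) = sqrt(-105336/1625) = 6*I*sqrt(190190)/325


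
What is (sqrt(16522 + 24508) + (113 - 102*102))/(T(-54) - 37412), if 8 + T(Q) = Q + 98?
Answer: 10291/37376 - sqrt(41030)/37376 ≈ 0.26992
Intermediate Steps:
T(Q) = 90 + Q (T(Q) = -8 + (Q + 98) = -8 + (98 + Q) = 90 + Q)
(sqrt(16522 + 24508) + (113 - 102*102))/(T(-54) - 37412) = (sqrt(16522 + 24508) + (113 - 102*102))/((90 - 54) - 37412) = (sqrt(41030) + (113 - 10404))/(36 - 37412) = (sqrt(41030) - 10291)/(-37376) = (-10291 + sqrt(41030))*(-1/37376) = 10291/37376 - sqrt(41030)/37376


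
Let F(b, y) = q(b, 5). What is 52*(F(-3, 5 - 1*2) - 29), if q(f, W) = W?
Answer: -1248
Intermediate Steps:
F(b, y) = 5
52*(F(-3, 5 - 1*2) - 29) = 52*(5 - 29) = 52*(-24) = -1248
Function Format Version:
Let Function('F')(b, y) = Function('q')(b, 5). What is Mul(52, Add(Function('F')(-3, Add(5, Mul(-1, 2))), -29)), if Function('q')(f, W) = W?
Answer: -1248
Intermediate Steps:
Function('F')(b, y) = 5
Mul(52, Add(Function('F')(-3, Add(5, Mul(-1, 2))), -29)) = Mul(52, Add(5, -29)) = Mul(52, -24) = -1248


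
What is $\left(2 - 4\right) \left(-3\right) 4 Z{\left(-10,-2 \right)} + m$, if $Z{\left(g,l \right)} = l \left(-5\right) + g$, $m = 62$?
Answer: $62$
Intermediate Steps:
$Z{\left(g,l \right)} = g - 5 l$ ($Z{\left(g,l \right)} = - 5 l + g = g - 5 l$)
$\left(2 - 4\right) \left(-3\right) 4 Z{\left(-10,-2 \right)} + m = \left(2 - 4\right) \left(-3\right) 4 \left(-10 - -10\right) + 62 = \left(2 - 4\right) \left(-3\right) 4 \left(-10 + 10\right) + 62 = \left(-2\right) \left(-3\right) 4 \cdot 0 + 62 = 6 \cdot 4 \cdot 0 + 62 = 24 \cdot 0 + 62 = 0 + 62 = 62$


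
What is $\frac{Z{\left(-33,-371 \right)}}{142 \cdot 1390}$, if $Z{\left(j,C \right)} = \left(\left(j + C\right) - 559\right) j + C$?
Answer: $\frac{7852}{49345} \approx 0.15912$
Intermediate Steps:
$Z{\left(j,C \right)} = C + j \left(-559 + C + j\right)$ ($Z{\left(j,C \right)} = \left(\left(C + j\right) - 559\right) j + C = \left(-559 + C + j\right) j + C = j \left(-559 + C + j\right) + C = C + j \left(-559 + C + j\right)$)
$\frac{Z{\left(-33,-371 \right)}}{142 \cdot 1390} = \frac{-371 + \left(-33\right)^{2} - -18447 - -12243}{142 \cdot 1390} = \frac{-371 + 1089 + 18447 + 12243}{197380} = 31408 \cdot \frac{1}{197380} = \frac{7852}{49345}$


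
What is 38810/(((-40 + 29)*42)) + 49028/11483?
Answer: -211502147/2652573 ≈ -79.735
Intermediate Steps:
38810/(((-40 + 29)*42)) + 49028/11483 = 38810/((-11*42)) + 49028*(1/11483) = 38810/(-462) + 49028/11483 = 38810*(-1/462) + 49028/11483 = -19405/231 + 49028/11483 = -211502147/2652573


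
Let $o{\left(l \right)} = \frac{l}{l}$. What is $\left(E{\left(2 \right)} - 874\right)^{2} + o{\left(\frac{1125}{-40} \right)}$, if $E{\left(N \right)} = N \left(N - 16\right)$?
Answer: $813605$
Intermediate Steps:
$o{\left(l \right)} = 1$
$E{\left(N \right)} = N \left(-16 + N\right)$
$\left(E{\left(2 \right)} - 874\right)^{2} + o{\left(\frac{1125}{-40} \right)} = \left(2 \left(-16 + 2\right) - 874\right)^{2} + 1 = \left(2 \left(-14\right) - 874\right)^{2} + 1 = \left(-28 - 874\right)^{2} + 1 = \left(-902\right)^{2} + 1 = 813604 + 1 = 813605$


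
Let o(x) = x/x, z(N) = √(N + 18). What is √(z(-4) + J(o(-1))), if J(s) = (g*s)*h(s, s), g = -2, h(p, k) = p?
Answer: √(-2 + √14) ≈ 1.3197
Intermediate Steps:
z(N) = √(18 + N)
o(x) = 1
J(s) = -2*s² (J(s) = (-2*s)*s = -2*s²)
√(z(-4) + J(o(-1))) = √(√(18 - 4) - 2*1²) = √(√14 - 2*1) = √(√14 - 2) = √(-2 + √14)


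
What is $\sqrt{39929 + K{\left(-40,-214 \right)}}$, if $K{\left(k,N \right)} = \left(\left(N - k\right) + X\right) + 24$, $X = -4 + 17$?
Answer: $4 \sqrt{2487} \approx 199.48$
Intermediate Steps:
$X = 13$
$K{\left(k,N \right)} = 37 + N - k$ ($K{\left(k,N \right)} = \left(\left(N - k\right) + 13\right) + 24 = \left(13 + N - k\right) + 24 = 37 + N - k$)
$\sqrt{39929 + K{\left(-40,-214 \right)}} = \sqrt{39929 - 137} = \sqrt{39792} = 4 \sqrt{2487}$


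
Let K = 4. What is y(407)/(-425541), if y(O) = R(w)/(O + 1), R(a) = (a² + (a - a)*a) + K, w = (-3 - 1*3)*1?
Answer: -5/21702591 ≈ -2.3039e-7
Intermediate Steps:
w = -6 (w = (-3 - 3)*1 = -6*1 = -6)
R(a) = 4 + a² (R(a) = (a² + (a - a)*a) + 4 = (a² + 0*a) + 4 = (a² + 0) + 4 = a² + 4 = 4 + a²)
y(O) = 40/(1 + O) (y(O) = (4 + (-6)²)/(O + 1) = (4 + 36)/(1 + O) = 40/(1 + O))
y(407)/(-425541) = (40/(1 + 407))/(-425541) = (40/408)*(-1/425541) = (40*(1/408))*(-1/425541) = (5/51)*(-1/425541) = -5/21702591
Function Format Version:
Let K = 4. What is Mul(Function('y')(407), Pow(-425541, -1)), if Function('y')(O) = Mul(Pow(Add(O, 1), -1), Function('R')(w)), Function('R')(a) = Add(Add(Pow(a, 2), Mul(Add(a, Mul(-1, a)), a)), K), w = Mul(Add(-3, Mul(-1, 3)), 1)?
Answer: Rational(-5, 21702591) ≈ -2.3039e-7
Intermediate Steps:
w = -6 (w = Mul(Add(-3, -3), 1) = Mul(-6, 1) = -6)
Function('R')(a) = Add(4, Pow(a, 2)) (Function('R')(a) = Add(Add(Pow(a, 2), Mul(Add(a, Mul(-1, a)), a)), 4) = Add(Add(Pow(a, 2), Mul(0, a)), 4) = Add(Add(Pow(a, 2), 0), 4) = Add(Pow(a, 2), 4) = Add(4, Pow(a, 2)))
Function('y')(O) = Mul(40, Pow(Add(1, O), -1)) (Function('y')(O) = Mul(Pow(Add(O, 1), -1), Add(4, Pow(-6, 2))) = Mul(Pow(Add(1, O), -1), Add(4, 36)) = Mul(Pow(Add(1, O), -1), 40) = Mul(40, Pow(Add(1, O), -1)))
Mul(Function('y')(407), Pow(-425541, -1)) = Mul(Mul(40, Pow(Add(1, 407), -1)), Pow(-425541, -1)) = Mul(Mul(40, Pow(408, -1)), Rational(-1, 425541)) = Mul(Mul(40, Rational(1, 408)), Rational(-1, 425541)) = Mul(Rational(5, 51), Rational(-1, 425541)) = Rational(-5, 21702591)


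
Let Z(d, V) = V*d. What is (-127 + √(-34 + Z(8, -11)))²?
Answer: (127 - I*√122)² ≈ 16007.0 - 2805.5*I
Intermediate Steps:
(-127 + √(-34 + Z(8, -11)))² = (-127 + √(-34 - 11*8))² = (-127 + √(-34 - 88))² = (-127 + √(-122))² = (-127 + I*√122)²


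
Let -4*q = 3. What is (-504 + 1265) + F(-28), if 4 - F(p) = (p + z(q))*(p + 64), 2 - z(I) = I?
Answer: 1674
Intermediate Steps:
q = -¾ (q = -¼*3 = -¾ ≈ -0.75000)
z(I) = 2 - I
F(p) = 4 - (64 + p)*(11/4 + p) (F(p) = 4 - (p + (2 - 1*(-¾)))*(p + 64) = 4 - (p + (2 + ¾))*(64 + p) = 4 - (p + 11/4)*(64 + p) = 4 - (11/4 + p)*(64 + p) = 4 - (64 + p)*(11/4 + p))
(-504 + 1265) + F(-28) = (-504 + 1265) + (-172 - 1*(-28)² - 267/4*(-28)) = 761 + (-172 - 1*784 + 1869) = 761 + (-172 - 784 + 1869) = 761 + 913 = 1674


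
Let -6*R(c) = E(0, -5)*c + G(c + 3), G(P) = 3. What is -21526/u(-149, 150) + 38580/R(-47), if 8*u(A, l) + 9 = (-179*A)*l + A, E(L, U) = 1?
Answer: 57876644438/11001353 ≈ 5260.9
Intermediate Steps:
R(c) = -½ - c/6 (R(c) = -(1*c + 3)/6 = -(c + 3)/6 = -(3 + c)/6 = -½ - c/6)
u(A, l) = -9/8 + A/8 - 179*A*l/8 (u(A, l) = -9/8 + ((-179*A)*l + A)/8 = -9/8 + (-179*A*l + A)/8 = -9/8 + (A - 179*A*l)/8 = -9/8 + (A/8 - 179*A*l/8) = -9/8 + A/8 - 179*A*l/8)
-21526/u(-149, 150) + 38580/R(-47) = -21526/(-9/8 + (⅛)*(-149) - 179/8*(-149)*150) + 38580/(-½ - ⅙*(-47)) = -21526/(-9/8 - 149/8 + 2000325/4) + 38580/(-½ + 47/6) = -21526/1000123/2 + 38580/(22/3) = -21526*2/1000123 + 38580*(3/22) = -43052/1000123 + 57870/11 = 57876644438/11001353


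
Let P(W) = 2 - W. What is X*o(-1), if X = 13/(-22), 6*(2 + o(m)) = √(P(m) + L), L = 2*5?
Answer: 13/11 - 13*√13/132 ≈ 0.82673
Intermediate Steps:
L = 10
o(m) = -2 + √(12 - m)/6 (o(m) = -2 + √((2 - m) + 10)/6 = -2 + √(12 - m)/6)
X = -13/22 (X = -1/22*13 = -13/22 ≈ -0.59091)
X*o(-1) = -13*(-2 + √(12 - 1*(-1))/6)/22 = -13*(-2 + √(12 + 1)/6)/22 = -13*(-2 + √13/6)/22 = 13/11 - 13*√13/132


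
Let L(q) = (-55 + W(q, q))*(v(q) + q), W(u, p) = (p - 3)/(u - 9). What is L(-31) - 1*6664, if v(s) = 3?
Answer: -25739/5 ≈ -5147.8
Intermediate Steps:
W(u, p) = (-3 + p)/(-9 + u)
L(q) = (-55 + (-3 + q)/(-9 + q))*(3 + q)
L(-31) - 1*6664 = 6*(246 - 9*(-31)² + 55*(-31))/(-9 - 31) - 1*6664 = 6*(246 - 9*961 - 1705)/(-40) - 6664 = 6*(-1/40)*(246 - 8649 - 1705) - 6664 = 6*(-1/40)*(-10108) - 6664 = 7581/5 - 6664 = -25739/5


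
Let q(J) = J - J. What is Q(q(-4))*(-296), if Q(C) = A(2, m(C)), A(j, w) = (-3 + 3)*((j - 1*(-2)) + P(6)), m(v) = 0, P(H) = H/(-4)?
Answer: 0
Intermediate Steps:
P(H) = -H/4 (P(H) = H*(-1/4) = -H/4)
q(J) = 0
A(j, w) = 0 (A(j, w) = (-3 + 3)*((j - 1*(-2)) - 1/4*6) = 0*((j + 2) - 3/2) = 0*((2 + j) - 3/2) = 0*(1/2 + j) = 0)
Q(C) = 0
Q(q(-4))*(-296) = 0*(-296) = 0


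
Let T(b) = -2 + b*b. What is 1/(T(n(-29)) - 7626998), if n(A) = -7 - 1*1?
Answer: -1/7626936 ≈ -1.3111e-7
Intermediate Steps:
n(A) = -8 (n(A) = -7 - 1 = -8)
T(b) = -2 + b²
1/(T(n(-29)) - 7626998) = 1/((-2 + (-8)²) - 7626998) = 1/((-2 + 64) - 7626998) = 1/(62 - 7626998) = 1/(-7626936) = -1/7626936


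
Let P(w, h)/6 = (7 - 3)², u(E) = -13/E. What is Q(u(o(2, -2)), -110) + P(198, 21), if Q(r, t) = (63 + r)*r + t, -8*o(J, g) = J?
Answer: 5966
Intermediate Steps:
o(J, g) = -J/8
Q(r, t) = t + r*(63 + r) (Q(r, t) = r*(63 + r) + t = t + r*(63 + r))
P(w, h) = 96 (P(w, h) = 6*(7 - 3)² = 6*4² = 6*16 = 96)
Q(u(o(2, -2)), -110) + P(198, 21) = (-110 + (-13/((-⅛*2)))² + 63*(-13/((-⅛*2)))) + 96 = (-110 + (-13/(-¼))² + 63*(-13/(-¼))) + 96 = (-110 + (-13*(-4))² + 63*(-13*(-4))) + 96 = (-110 + 52² + 63*52) + 96 = (-110 + 2704 + 3276) + 96 = 5870 + 96 = 5966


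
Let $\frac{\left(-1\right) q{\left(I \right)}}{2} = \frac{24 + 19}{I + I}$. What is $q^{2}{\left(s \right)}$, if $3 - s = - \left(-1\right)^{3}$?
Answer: $\frac{1849}{4} \approx 462.25$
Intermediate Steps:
$s = 2$ ($s = 3 - - \left(-1\right)^{3} = 3 - \left(-1\right) \left(-1\right) = 3 - 1 = 2$)
$q{\left(I \right)} = - \frac{43}{I}$ ($q{\left(I \right)} = - 2 \frac{24 + 19}{I + I} = - 2 \frac{43}{2 I} = - \frac{43}{I}$)
$q^{2}{\left(s \right)} = \left(- \frac{43}{2}\right)^{2} = \frac{1849}{4}$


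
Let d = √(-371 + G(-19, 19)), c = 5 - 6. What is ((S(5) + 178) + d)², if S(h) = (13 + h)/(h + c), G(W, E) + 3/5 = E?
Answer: 659073/20 + 73*I*√8815 ≈ 32954.0 + 6853.8*I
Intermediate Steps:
c = -1
G(W, E) = -⅗ + E
S(h) = (13 + h)/(-1 + h) (S(h) = (13 + h)/(h - 1) = (13 + h)/(-1 + h))
d = I*√8815/5 (d = √(-371 + (-⅗ + 19)) = √(-371 + 92/5) = √(-1763/5) = I*√8815/5 ≈ 18.778*I)
((S(5) + 178) + d)² = (((13 + 5)/(-1 + 5) + 178) + I*√8815/5)² = ((18/4 + 178) + I*√8815/5)² = (((¼)*18 + 178) + I*√8815/5)² = ((9/2 + 178) + I*√8815/5)² = (365/2 + I*√8815/5)²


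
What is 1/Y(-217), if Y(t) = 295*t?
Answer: -1/64015 ≈ -1.5621e-5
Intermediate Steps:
1/Y(-217) = 1/(295*(-217)) = 1/(-64015) = -1/64015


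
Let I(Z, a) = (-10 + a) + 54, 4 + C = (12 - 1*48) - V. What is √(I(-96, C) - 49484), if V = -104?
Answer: 4*I*√3086 ≈ 222.21*I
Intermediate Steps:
C = 64 (C = -4 + ((12 - 1*48) - 1*(-104)) = -4 + ((12 - 48) + 104) = -4 + (-36 + 104) = -4 + 68 = 64)
I(Z, a) = 44 + a
√(I(-96, C) - 49484) = √((44 + 64) - 49484) = √(108 - 49484) = √(-49376) = 4*I*√3086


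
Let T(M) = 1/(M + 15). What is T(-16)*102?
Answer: -102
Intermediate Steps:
T(M) = 1/(15 + M)
T(-16)*102 = 102/(15 - 16) = 102/(-1) = -1*102 = -102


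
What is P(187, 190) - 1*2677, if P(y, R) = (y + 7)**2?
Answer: 34959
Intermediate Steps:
P(y, R) = (7 + y)**2
P(187, 190) - 1*2677 = (7 + 187)**2 - 1*2677 = 194**2 - 2677 = 37636 - 2677 = 34959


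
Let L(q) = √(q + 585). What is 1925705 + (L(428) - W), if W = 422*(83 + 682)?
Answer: 1602875 + √1013 ≈ 1.6029e+6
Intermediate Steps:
L(q) = √(585 + q)
W = 322830 (W = 422*765 = 322830)
1925705 + (L(428) - W) = 1925705 + (√(585 + 428) - 1*322830) = 1925705 + (√1013 - 322830) = 1925705 + (-322830 + √1013) = 1602875 + √1013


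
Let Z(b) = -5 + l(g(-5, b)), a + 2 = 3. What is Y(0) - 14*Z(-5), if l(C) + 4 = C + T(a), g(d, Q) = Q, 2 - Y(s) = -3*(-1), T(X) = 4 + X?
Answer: 125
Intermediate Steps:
a = 1 (a = -2 + 3 = 1)
Y(s) = -1 (Y(s) = 2 - (-3)*(-1) = 2 - 1*3 = 2 - 3 = -1)
l(C) = 1 + C (l(C) = -4 + (C + (4 + 1)) = -4 + (C + 5) = -4 + (5 + C) = 1 + C)
Z(b) = -4 + b (Z(b) = -5 + (1 + b) = -4 + b)
Y(0) - 14*Z(-5) = -1 - 14*(-4 - 5) = -1 - 14*(-9) = -1 + 126 = 125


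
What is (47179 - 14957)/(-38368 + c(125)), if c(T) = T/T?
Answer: -32222/38367 ≈ -0.83984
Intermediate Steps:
c(T) = 1
(47179 - 14957)/(-38368 + c(125)) = (47179 - 14957)/(-38368 + 1) = 32222/(-38367) = 32222*(-1/38367) = -32222/38367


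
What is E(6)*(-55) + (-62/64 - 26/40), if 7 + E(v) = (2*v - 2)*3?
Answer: -202659/160 ≈ -1266.6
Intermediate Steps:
E(v) = -13 + 6*v (E(v) = -7 + (2*v - 2)*3 = -7 + (-2 + 2*v)*3 = -7 + (-6 + 6*v) = -13 + 6*v)
E(6)*(-55) + (-62/64 - 26/40) = (-13 + 6*6)*(-55) + (-62/64 - 26/40) = (-13 + 36)*(-55) + (-62*1/64 - 26*1/40) = 23*(-55) + (-31/32 - 13/20) = -1265 - 259/160 = -202659/160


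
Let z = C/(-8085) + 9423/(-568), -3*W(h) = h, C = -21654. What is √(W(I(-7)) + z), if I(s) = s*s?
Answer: I*√3254256499890/328020 ≈ 5.4995*I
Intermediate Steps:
I(s) = s²
W(h) = -h/3
z = -21295161/1530760 (z = -21654/(-8085) + 9423/(-568) = -21654*(-1/8085) + 9423*(-1/568) = 7218/2695 - 9423/568 = -21295161/1530760 ≈ -13.911)
√(W(I(-7)) + z) = √(-⅓*(-7)² - 21295161/1530760) = √(-⅓*49 - 21295161/1530760) = √(-49/3 - 21295161/1530760) = √(-138892723/4592280) = I*√3254256499890/328020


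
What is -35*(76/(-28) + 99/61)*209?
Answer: 486970/61 ≈ 7983.1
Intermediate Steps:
-35*(76/(-28) + 99/61)*209 = -35*(76*(-1/28) + 99*(1/61))*209 = -35*(-19/7 + 99/61)*209 = -35*(-466/427)*209 = (2330/61)*209 = 486970/61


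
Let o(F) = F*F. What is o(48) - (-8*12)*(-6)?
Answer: 1728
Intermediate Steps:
o(F) = F²
o(48) - (-8*12)*(-6) = 48² - (-8*12)*(-6) = 2304 - (-96)*(-6) = 2304 - 1*576 = 2304 - 576 = 1728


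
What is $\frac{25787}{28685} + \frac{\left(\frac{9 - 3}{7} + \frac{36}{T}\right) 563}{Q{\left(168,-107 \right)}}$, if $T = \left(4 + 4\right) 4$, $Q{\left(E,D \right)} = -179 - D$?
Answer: $- \frac{562879507}{38552640} \approx -14.6$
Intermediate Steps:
$T = 32$ ($T = 8 \cdot 4 = 32$)
$\frac{25787}{28685} + \frac{\left(\frac{9 - 3}{7} + \frac{36}{T}\right) 563}{Q{\left(168,-107 \right)}} = \frac{25787}{28685} + \frac{\left(\frac{9 - 3}{7} + \frac{36}{32}\right) 563}{-179 - -107} = 25787 \cdot \frac{1}{28685} + \frac{\left(6 \cdot \frac{1}{7} + 36 \cdot \frac{1}{32}\right) 563}{-179 + 107} = \frac{25787}{28685} + \frac{\left(\frac{6}{7} + \frac{9}{8}\right) 563}{-72} = \frac{25787}{28685} + \frac{111}{56} \cdot 563 \left(- \frac{1}{72}\right) = \frac{25787}{28685} + \frac{62493}{56} \left(- \frac{1}{72}\right) = \frac{25787}{28685} - \frac{20831}{1344} = - \frac{562879507}{38552640}$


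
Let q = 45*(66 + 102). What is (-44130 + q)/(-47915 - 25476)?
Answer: 36570/73391 ≈ 0.49829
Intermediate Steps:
q = 7560 (q = 45*168 = 7560)
(-44130 + q)/(-47915 - 25476) = (-44130 + 7560)/(-47915 - 25476) = -36570/(-73391) = -36570*(-1/73391) = 36570/73391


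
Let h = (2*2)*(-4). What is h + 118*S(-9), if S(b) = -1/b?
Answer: -26/9 ≈ -2.8889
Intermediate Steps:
h = -16 (h = 4*(-4) = -16)
h + 118*S(-9) = -16 + 118*(-1/(-9)) = -16 + 118*(-1*(-1/9)) = -16 + 118*(1/9) = -16 + 118/9 = -26/9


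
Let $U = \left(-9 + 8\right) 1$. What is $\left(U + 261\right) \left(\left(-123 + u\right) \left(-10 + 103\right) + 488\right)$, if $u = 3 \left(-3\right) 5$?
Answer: $-3935360$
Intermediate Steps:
$U = -1$ ($U = \left(-1\right) 1 = -1$)
$u = -45$ ($u = \left(-9\right) 5 = -45$)
$\left(U + 261\right) \left(\left(-123 + u\right) \left(-10 + 103\right) + 488\right) = \left(-1 + 261\right) \left(\left(-123 - 45\right) \left(-10 + 103\right) + 488\right) = 260 \left(\left(-168\right) 93 + 488\right) = 260 \left(-15624 + 488\right) = 260 \left(-15136\right) = -3935360$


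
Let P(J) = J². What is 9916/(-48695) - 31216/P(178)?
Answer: -458560416/385713095 ≈ -1.1889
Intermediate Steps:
9916/(-48695) - 31216/P(178) = 9916/(-48695) - 31216/(178²) = 9916*(-1/48695) - 31216/31684 = -9916/48695 - 31216*1/31684 = -9916/48695 - 7804/7921 = -458560416/385713095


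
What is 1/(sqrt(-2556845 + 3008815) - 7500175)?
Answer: -1500035/11250524915731 - sqrt(451970)/56252624578655 ≈ -1.3334e-7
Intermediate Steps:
1/(sqrt(-2556845 + 3008815) - 7500175) = 1/(sqrt(451970) - 7500175) = 1/(-7500175 + sqrt(451970))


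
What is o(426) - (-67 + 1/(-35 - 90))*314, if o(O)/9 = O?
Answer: 3109314/125 ≈ 24875.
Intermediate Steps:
o(O) = 9*O
o(426) - (-67 + 1/(-35 - 90))*314 = 9*426 - (-67 + 1/(-35 - 90))*314 = 3834 - (-67 + 1/(-125))*314 = 3834 - (-67 - 1/125)*314 = 3834 - (-8376)*314/125 = 3834 - 1*(-2630064/125) = 3834 + 2630064/125 = 3109314/125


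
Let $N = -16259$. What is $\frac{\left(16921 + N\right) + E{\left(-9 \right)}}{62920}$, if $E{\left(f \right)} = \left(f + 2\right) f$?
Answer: $\frac{145}{12584} \approx 0.011523$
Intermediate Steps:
$E{\left(f \right)} = f \left(2 + f\right)$ ($E{\left(f \right)} = \left(2 + f\right) f = f \left(2 + f\right)$)
$\frac{\left(16921 + N\right) + E{\left(-9 \right)}}{62920} = \frac{\left(16921 - 16259\right) - 9 \left(2 - 9\right)}{62920} = \left(662 - -63\right) \frac{1}{62920} = \left(662 + 63\right) \frac{1}{62920} = 725 \cdot \frac{1}{62920} = \frac{145}{12584}$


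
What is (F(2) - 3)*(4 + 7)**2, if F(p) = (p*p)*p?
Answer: 605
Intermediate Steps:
F(p) = p**3 (F(p) = p**2*p = p**3)
(F(2) - 3)*(4 + 7)**2 = (2**3 - 3)*(4 + 7)**2 = (8 - 3)*11**2 = 5*121 = 605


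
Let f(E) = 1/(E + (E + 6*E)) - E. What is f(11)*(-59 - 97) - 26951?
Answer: -555209/22 ≈ -25237.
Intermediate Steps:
f(E) = -E + 1/(8*E) (f(E) = 1/(E + 7*E) - E = 1/(8*E) - E = -E + 1/(8*E))
f(11)*(-59 - 97) - 26951 = (-1*11 + (⅛)/11)*(-59 - 97) - 26951 = (-11 + (⅛)*(1/11))*(-156) - 26951 = (-11 + 1/88)*(-156) - 26951 = -967/88*(-156) - 26951 = 37713/22 - 26951 = -555209/22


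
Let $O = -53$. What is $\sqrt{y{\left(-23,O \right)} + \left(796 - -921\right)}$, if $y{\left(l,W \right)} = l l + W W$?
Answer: $\sqrt{5055} \approx 71.099$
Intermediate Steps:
$y{\left(l,W \right)} = W^{2} + l^{2}$ ($y{\left(l,W \right)} = l^{2} + W^{2} = W^{2} + l^{2}$)
$\sqrt{y{\left(-23,O \right)} + \left(796 - -921\right)} = \sqrt{\left(\left(-53\right)^{2} + \left(-23\right)^{2}\right) + \left(796 - -921\right)} = \sqrt{\left(2809 + 529\right) + \left(796 + 921\right)} = \sqrt{3338 + 1717} = \sqrt{5055}$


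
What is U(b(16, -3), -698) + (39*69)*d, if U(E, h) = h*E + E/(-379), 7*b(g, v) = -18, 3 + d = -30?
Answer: -230832585/2653 ≈ -87008.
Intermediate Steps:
d = -33 (d = -3 - 30 = -33)
b(g, v) = -18/7 (b(g, v) = (⅐)*(-18) = -18/7)
U(E, h) = -E/379 + E*h (U(E, h) = E*h + E*(-1/379) = E*h - E/379 = -E/379 + E*h)
U(b(16, -3), -698) + (39*69)*d = -18*(-1/379 - 698)/7 + (39*69)*(-33) = -18/7*(-264543/379) + 2691*(-33) = 4761774/2653 - 88803 = -230832585/2653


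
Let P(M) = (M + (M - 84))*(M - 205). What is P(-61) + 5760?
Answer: 60556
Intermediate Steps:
P(M) = (-205 + M)*(-84 + 2*M) (P(M) = (M + (-84 + M))*(-205 + M) = (-84 + 2*M)*(-205 + M) = (-205 + M)*(-84 + 2*M))
P(-61) + 5760 = (17220 - 494*(-61) + 2*(-61)**2) + 5760 = (17220 + 30134 + 2*3721) + 5760 = (17220 + 30134 + 7442) + 5760 = 54796 + 5760 = 60556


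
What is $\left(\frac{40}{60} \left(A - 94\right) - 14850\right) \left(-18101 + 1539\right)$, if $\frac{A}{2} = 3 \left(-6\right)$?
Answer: $\frac{742143220}{3} \approx 2.4738 \cdot 10^{8}$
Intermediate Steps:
$A = -36$ ($A = 2 \cdot 3 \left(-6\right) = 2 \left(-18\right) = -36$)
$\left(\frac{40}{60} \left(A - 94\right) - 14850\right) \left(-18101 + 1539\right) = \left(\frac{40}{60} \left(-36 - 94\right) - 14850\right) \left(-18101 + 1539\right) = \left(40 \cdot \frac{1}{60} \left(-130\right) - 14850\right) \left(-16562\right) = \left(\frac{2}{3} \left(-130\right) - 14850\right) \left(-16562\right) = \left(- \frac{260}{3} - 14850\right) \left(-16562\right) = \left(- \frac{44810}{3}\right) \left(-16562\right) = \frac{742143220}{3}$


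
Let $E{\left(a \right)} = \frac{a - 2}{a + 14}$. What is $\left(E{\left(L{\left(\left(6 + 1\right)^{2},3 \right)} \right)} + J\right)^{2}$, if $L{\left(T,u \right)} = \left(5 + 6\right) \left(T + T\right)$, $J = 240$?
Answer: $\frac{4328192521}{74529} \approx 58074.0$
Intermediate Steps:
$L{\left(T,u \right)} = 22 T$ ($L{\left(T,u \right)} = 11 \cdot 2 T = 22 T$)
$E{\left(a \right)} = \frac{-2 + a}{14 + a}$
$\left(E{\left(L{\left(\left(6 + 1\right)^{2},3 \right)} \right)} + J\right)^{2} = \left(\frac{-2 + 22 \left(6 + 1\right)^{2}}{14 + 22 \left(6 + 1\right)^{2}} + 240\right)^{2} = \left(\frac{-2 + 22 \cdot 7^{2}}{14 + 22 \cdot 7^{2}} + 240\right)^{2} = \left(\frac{-2 + 22 \cdot 49}{14 + 22 \cdot 49} + 240\right)^{2} = \left(\frac{-2 + 1078}{14 + 1078} + 240\right)^{2} = \left(\frac{1}{1092} \cdot 1076 + 240\right)^{2} = \left(\frac{269}{273} + 240\right)^{2} = \left(\frac{65789}{273}\right)^{2} = \frac{4328192521}{74529}$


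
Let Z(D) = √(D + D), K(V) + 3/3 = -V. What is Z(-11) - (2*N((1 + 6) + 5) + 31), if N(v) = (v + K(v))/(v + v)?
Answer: -371/12 + I*√22 ≈ -30.917 + 4.6904*I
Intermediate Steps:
K(V) = -1 - V
N(v) = -1/(2*v) (N(v) = (v + (-1 - v))/(v + v) = -1/(2*v))
Z(D) = √2*√D (Z(D) = √(2*D) = √2*√D)
Z(-11) - (2*N((1 + 6) + 5) + 31) = √2*√(-11) - (2*(-1/(2*((1 + 6) + 5))) + 31) = √2*(I*√11) - (2*(-1/(2*(7 + 5))) + 31) = I*√22 - (2*(-½/12) + 31) = I*√22 - (2*(-½*1/12) + 31) = I*√22 - (2*(-1/24) + 31) = I*√22 - (-1/12 + 31) = I*√22 - 1*371/12 = I*√22 - 371/12 = -371/12 + I*√22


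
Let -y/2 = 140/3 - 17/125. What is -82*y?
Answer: 2861636/375 ≈ 7631.0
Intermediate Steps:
y = -34898/375 (y = -2*(140/3 - 17/125) = -2*17449/375 = -34898/375 ≈ -93.061)
-82*y = -82*(-34898/375) = 2861636/375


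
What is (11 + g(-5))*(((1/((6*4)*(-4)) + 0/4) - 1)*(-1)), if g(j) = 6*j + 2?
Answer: -1649/96 ≈ -17.177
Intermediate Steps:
g(j) = 2 + 6*j
(11 + g(-5))*(((1/((6*4)*(-4)) + 0/4) - 1)*(-1)) = (11 + (2 + 6*(-5)))*(((1/((6*4)*(-4)) + 0/4) - 1)*(-1)) = (11 + (2 - 30))*(((1/(24*(-4)) + 0*(¼)) - 1)*(-1)) = (11 - 28)*(((1/(-96) + 0) - 1)*(-1)) = -17*((1*(-1/96) + 0) - 1)*(-1) = -17*((-1/96 + 0) - 1)*(-1) = -17*(-1/96 - 1)*(-1) = -(-1649)*(-1)/96 = -17*97/96 = -1649/96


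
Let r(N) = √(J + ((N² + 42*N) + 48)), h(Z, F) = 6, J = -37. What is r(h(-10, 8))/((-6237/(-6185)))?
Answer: 6185*√299/6237 ≈ 17.147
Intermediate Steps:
r(N) = √(11 + N² + 42*N) (r(N) = √(-37 + ((N² + 42*N) + 48)) = √(-37 + (48 + N² + 42*N)) = √(11 + N² + 42*N))
r(h(-10, 8))/((-6237/(-6185))) = √(11 + 6² + 42*6)/((-6237/(-6185))) = √(11 + 36 + 252)/((-6237*(-1/6185))) = √299/(6237/6185) = √299*(6185/6237) = 6185*√299/6237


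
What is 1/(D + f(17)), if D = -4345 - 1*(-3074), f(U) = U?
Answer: -1/1254 ≈ -0.00079745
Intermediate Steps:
D = -1271 (D = -4345 + 3074 = -1271)
1/(D + f(17)) = 1/(-1271 + 17) = 1/(-1254) = -1/1254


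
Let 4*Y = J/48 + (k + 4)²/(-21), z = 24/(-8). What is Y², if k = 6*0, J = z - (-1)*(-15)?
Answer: 36481/451584 ≈ 0.080785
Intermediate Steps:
z = -3 (z = 24*(-⅛) = -3)
J = -18 (J = -3 - (-1)*(-15) = -3 - 1*15 = -3 - 15 = -18)
k = 0
Y = -191/672 (Y = (-18/48 + (0 + 4)²/(-21))/4 = (-18*1/48 + 4²*(-1/21))/4 = (-3/8 + 16*(-1/21))/4 = (-3/8 - 16/21)/4 = (¼)*(-191/168) = -191/672 ≈ -0.28423)
Y² = (-191/672)² = 36481/451584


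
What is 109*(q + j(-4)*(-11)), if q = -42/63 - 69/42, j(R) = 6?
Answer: -312721/42 ≈ -7445.7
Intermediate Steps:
q = -97/42 (q = -42*1/63 - 69*1/42 = -⅔ - 23/14 = -97/42 ≈ -2.3095)
109*(q + j(-4)*(-11)) = 109*(-97/42 + 6*(-11)) = 109*(-97/42 - 66) = 109*(-2869/42) = -312721/42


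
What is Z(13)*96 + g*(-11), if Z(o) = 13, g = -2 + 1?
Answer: 1259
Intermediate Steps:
g = -1
Z(13)*96 + g*(-11) = 13*96 - 1*(-11) = 1248 + 11 = 1259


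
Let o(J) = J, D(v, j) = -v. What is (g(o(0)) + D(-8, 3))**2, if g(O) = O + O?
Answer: 64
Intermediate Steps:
g(O) = 2*O
(g(o(0)) + D(-8, 3))**2 = (2*0 - 1*(-8))**2 = (0 + 8)**2 = 8**2 = 64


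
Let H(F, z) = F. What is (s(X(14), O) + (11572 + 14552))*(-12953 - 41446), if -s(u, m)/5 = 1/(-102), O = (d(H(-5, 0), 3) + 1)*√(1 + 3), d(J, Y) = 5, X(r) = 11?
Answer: -48318152849/34 ≈ -1.4211e+9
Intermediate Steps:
O = 12 (O = (5 + 1)*√(1 + 3) = 6*√4 = 6*2 = 12)
s(u, m) = 5/102 (s(u, m) = -5/(-102) = -5*(-1/102) = 5/102)
(s(X(14), O) + (11572 + 14552))*(-12953 - 41446) = (5/102 + (11572 + 14552))*(-12953 - 41446) = (5/102 + 26124)*(-54399) = (2664653/102)*(-54399) = -48318152849/34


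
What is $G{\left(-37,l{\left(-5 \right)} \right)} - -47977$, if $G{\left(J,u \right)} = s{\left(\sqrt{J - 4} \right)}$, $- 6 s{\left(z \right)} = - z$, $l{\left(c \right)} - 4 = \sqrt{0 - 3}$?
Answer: $47977 + \frac{i \sqrt{41}}{6} \approx 47977.0 + 1.0672 i$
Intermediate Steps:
$l{\left(c \right)} = 4 + i \sqrt{3}$ ($l{\left(c \right)} = 4 + \sqrt{0 - 3} = 4 + \sqrt{-3} = 4 + i \sqrt{3}$)
$s{\left(z \right)} = \frac{z}{6}$ ($s{\left(z \right)} = - \frac{\left(-1\right) z}{6} = \frac{z}{6}$)
$G{\left(J,u \right)} = \frac{\sqrt{-4 + J}}{6}$ ($G{\left(J,u \right)} = \frac{\sqrt{J - 4}}{6} = \frac{\sqrt{-4 + J}}{6}$)
$G{\left(-37,l{\left(-5 \right)} \right)} - -47977 = \frac{\sqrt{-4 - 37}}{6} - -47977 = \frac{\sqrt{-41}}{6} + 47977 = \frac{i \sqrt{41}}{6} + 47977 = 47977 + \frac{i \sqrt{41}}{6}$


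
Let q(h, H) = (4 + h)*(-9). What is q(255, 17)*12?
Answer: -27972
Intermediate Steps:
q(h, H) = -36 - 9*h
q(255, 17)*12 = (-36 - 9*255)*12 = (-36 - 2295)*12 = -2331*12 = -27972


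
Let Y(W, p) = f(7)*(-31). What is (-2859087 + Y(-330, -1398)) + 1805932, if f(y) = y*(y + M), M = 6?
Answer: -1055976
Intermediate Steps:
f(y) = y*(6 + y) (f(y) = y*(y + 6) = y*(6 + y))
Y(W, p) = -2821 (Y(W, p) = (7*(6 + 7))*(-31) = (7*13)*(-31) = 91*(-31) = -2821)
(-2859087 + Y(-330, -1398)) + 1805932 = (-2859087 - 2821) + 1805932 = -2861908 + 1805932 = -1055976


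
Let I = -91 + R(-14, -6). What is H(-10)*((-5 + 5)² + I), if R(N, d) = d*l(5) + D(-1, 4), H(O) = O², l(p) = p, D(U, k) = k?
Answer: -11700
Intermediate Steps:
R(N, d) = 4 + 5*d (R(N, d) = d*5 + 4 = 5*d + 4 = 4 + 5*d)
I = -117 (I = -91 + (4 + 5*(-6)) = -91 + (4 - 30) = -91 - 26 = -117)
H(-10)*((-5 + 5)² + I) = (-10)²*((-5 + 5)² - 117) = 100*(0² - 117) = 100*(0 - 117) = 100*(-117) = -11700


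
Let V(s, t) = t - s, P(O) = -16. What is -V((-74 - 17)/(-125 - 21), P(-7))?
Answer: 2427/146 ≈ 16.623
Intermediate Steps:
-V((-74 - 17)/(-125 - 21), P(-7)) = -(-16 - (-74 - 17)/(-125 - 21)) = -(-16 - (-91)/(-146)) = -(-16 - (-91)*(-1)/146) = -(-16 - 1*91/146) = -(-16 - 91/146) = -1*(-2427/146) = 2427/146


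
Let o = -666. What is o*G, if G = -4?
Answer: 2664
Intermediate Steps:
o*G = -666*(-4) = 2664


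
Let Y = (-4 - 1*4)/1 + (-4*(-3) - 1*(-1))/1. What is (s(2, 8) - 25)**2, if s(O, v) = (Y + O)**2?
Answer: 576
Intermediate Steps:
Y = 5 (Y = (-4 - 4)*1 + (12 + 1)*1 = -8*1 + 13*1 = -8 + 13 = 5)
s(O, v) = (5 + O)**2
(s(2, 8) - 25)**2 = ((5 + 2)**2 - 25)**2 = (7**2 - 25)**2 = (49 - 25)**2 = 24**2 = 576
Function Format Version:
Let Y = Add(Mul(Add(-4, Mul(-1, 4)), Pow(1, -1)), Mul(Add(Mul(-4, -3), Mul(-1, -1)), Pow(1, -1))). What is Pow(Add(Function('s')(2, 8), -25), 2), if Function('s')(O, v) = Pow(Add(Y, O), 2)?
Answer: 576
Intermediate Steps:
Y = 5 (Y = Add(Mul(Add(-4, -4), 1), Mul(Add(12, 1), 1)) = Add(Mul(-8, 1), Mul(13, 1)) = Add(-8, 13) = 5)
Function('s')(O, v) = Pow(Add(5, O), 2)
Pow(Add(Function('s')(2, 8), -25), 2) = Pow(Add(Pow(Add(5, 2), 2), -25), 2) = Pow(Add(Pow(7, 2), -25), 2) = Pow(Add(49, -25), 2) = Pow(24, 2) = 576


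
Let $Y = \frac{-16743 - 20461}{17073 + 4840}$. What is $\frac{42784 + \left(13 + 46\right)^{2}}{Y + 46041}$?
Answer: $\frac{1013804945}{1008859229} \approx 1.0049$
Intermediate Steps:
$Y = - \frac{37204}{21913} \approx -1.6978$
$\frac{42784 + \left(13 + 46\right)^{2}}{Y + 46041} = \frac{42784 + \left(13 + 46\right)^{2}}{- \frac{37204}{21913} + 46041} = \frac{42784 + 59^{2}}{\frac{1008859229}{21913}} = \left(42784 + 3481\right) \frac{21913}{1008859229} = 46265 \cdot \frac{21913}{1008859229} = \frac{1013804945}{1008859229}$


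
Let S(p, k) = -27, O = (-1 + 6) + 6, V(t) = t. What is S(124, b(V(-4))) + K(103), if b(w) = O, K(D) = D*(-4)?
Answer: -439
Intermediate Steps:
K(D) = -4*D
O = 11 (O = 5 + 6 = 11)
b(w) = 11
S(124, b(V(-4))) + K(103) = -27 - 4*103 = -27 - 412 = -439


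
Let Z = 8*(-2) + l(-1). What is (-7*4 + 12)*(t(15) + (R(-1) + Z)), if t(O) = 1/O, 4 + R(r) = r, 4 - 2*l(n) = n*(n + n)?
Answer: 4784/15 ≈ 318.93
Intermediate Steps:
l(n) = 2 - n² (l(n) = 2 - n*(n + n)/2 = 2 - n*2*n/2 = 2 - n²)
R(r) = -4 + r
Z = -15 (Z = 8*(-2) + (2 - 1*(-1)²) = -16 + (2 - 1*1) = -16 + (2 - 1) = -16 + 1 = -15)
(-7*4 + 12)*(t(15) + (R(-1) + Z)) = (-7*4 + 12)*(1/15 + ((-4 - 1) - 15)) = (-28 + 12)*(1/15 + (-5 - 15)) = -16*(1/15 - 20) = -16*(-299/15) = 4784/15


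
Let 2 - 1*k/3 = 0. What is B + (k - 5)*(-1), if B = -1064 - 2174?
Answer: -3239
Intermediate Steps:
k = 6 (k = 6 - 3*0 = 6 + 0 = 6)
B = -3238
B + (k - 5)*(-1) = -3238 + (6 - 5)*(-1) = -3238 + 1*(-1) = -3238 - 1 = -3239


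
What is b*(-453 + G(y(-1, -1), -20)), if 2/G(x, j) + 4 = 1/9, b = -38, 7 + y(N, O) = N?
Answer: 603174/35 ≈ 17234.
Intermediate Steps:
y(N, O) = -7 + N
G(x, j) = -18/35 (G(x, j) = 2/(-4 + 1/9) = 2/(-35/9) = 2*(-9/35) = -18/35)
b*(-453 + G(y(-1, -1), -20)) = -38*(-453 - 18/35) = -38*(-15873/35) = 603174/35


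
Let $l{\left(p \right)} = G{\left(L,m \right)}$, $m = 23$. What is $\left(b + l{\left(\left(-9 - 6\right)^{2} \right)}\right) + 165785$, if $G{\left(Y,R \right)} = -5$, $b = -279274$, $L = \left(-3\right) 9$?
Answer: $-113494$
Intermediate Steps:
$L = -27$
$l{\left(p \right)} = -5$
$\left(b + l{\left(\left(-9 - 6\right)^{2} \right)}\right) + 165785 = \left(-279274 - 5\right) + 165785 = -279279 + 165785 = -113494$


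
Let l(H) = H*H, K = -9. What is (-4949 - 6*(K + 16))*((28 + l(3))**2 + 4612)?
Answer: -29851171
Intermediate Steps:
l(H) = H**2
(-4949 - 6*(K + 16))*((28 + l(3))**2 + 4612) = (-4949 - 6*(-9 + 16))*((28 + 3**2)**2 + 4612) = (-4949 - 6*7)*((28 + 9)**2 + 4612) = (-4949 - 42)*(37**2 + 4612) = -4991*(1369 + 4612) = -4991*5981 = -29851171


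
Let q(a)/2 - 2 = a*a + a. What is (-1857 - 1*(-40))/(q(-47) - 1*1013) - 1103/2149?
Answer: -7561178/7123935 ≈ -1.0614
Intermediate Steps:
q(a) = 4 + 2*a + 2*a² (q(a) = 4 + 2*(a*a + a) = 4 + 2*(a² + a) = 4 + 2*(a + a²) = 4 + (2*a + 2*a²) = 4 + 2*a + 2*a²)
(-1857 - 1*(-40))/(q(-47) - 1*1013) - 1103/2149 = (-1857 - 1*(-40))/((4 + 2*(-47) + 2*(-47)²) - 1*1013) - 1103/2149 = (-1857 + 40)/((4 - 94 + 2*2209) - 1013) - 1103*1/2149 = -1817/((4 - 94 + 4418) - 1013) - 1103/2149 = -1817/(4328 - 1013) - 1103/2149 = -1817/3315 - 1103/2149 = -7561178/7123935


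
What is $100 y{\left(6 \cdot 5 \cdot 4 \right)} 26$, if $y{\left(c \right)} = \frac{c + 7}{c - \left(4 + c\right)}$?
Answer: $-82550$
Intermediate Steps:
$y{\left(c \right)} = - \frac{7}{4} - \frac{c}{4}$ ($y{\left(c \right)} = \frac{7 + c}{-4} = \left(7 + c\right) \left(- \frac{1}{4}\right) = - \frac{7}{4} - \frac{c}{4}$)
$100 y{\left(6 \cdot 5 \cdot 4 \right)} 26 = 100 \left(- \frac{7}{4} - \frac{6 \cdot 5 \cdot 4}{4}\right) 26 = 100 \left(- \frac{7}{4} - \frac{30 \cdot 4}{4}\right) 26 = 100 \left(- \frac{7}{4} - 30\right) 26 = 100 \left(- \frac{127}{4}\right) 26 = \left(-3175\right) 26 = -82550$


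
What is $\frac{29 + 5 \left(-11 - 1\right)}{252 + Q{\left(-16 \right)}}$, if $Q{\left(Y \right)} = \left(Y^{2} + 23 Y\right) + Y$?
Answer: $- \frac{1}{4} \approx -0.25$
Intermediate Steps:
$Q{\left(Y \right)} = Y^{2} + 24 Y$
$\frac{29 + 5 \left(-11 - 1\right)}{252 + Q{\left(-16 \right)}} = \frac{29 + 5 \left(-11 - 1\right)}{252 - 16 \left(24 - 16\right)} = \frac{29 + 5 \left(-12\right)}{252 - 128} = \frac{29 - 60}{252 - 128} = - \frac{31}{124} = \left(-31\right) \frac{1}{124} = - \frac{1}{4}$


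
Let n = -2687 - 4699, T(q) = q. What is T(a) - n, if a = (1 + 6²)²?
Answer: 8755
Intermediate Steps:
a = 1369 (a = (1 + 36)² = 37² = 1369)
n = -7386
T(a) - n = 1369 - 1*(-7386) = 1369 + 7386 = 8755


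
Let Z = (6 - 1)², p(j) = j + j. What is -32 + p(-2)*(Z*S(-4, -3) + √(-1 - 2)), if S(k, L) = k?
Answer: 368 - 4*I*√3 ≈ 368.0 - 6.9282*I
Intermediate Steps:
p(j) = 2*j
Z = 25 (Z = 5² = 25)
-32 + p(-2)*(Z*S(-4, -3) + √(-1 - 2)) = -32 + (2*(-2))*(25*(-4) + √(-1 - 2)) = -32 - 4*(-100 + √(-3)) = -32 - 4*(-100 + I*√3) = -32 + (400 - 4*I*√3) = 368 - 4*I*√3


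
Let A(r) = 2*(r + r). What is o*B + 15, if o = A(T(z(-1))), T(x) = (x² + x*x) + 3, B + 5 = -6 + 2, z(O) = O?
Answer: -165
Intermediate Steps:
B = -9 (B = -5 + (-6 + 2) = -5 - 4 = -9)
T(x) = 3 + 2*x² (T(x) = (x² + x²) + 3 = 2*x² + 3 = 3 + 2*x²)
A(r) = 4*r (A(r) = 2*(2*r) = 4*r)
o = 20 (o = 4*(3 + 2*(-1)²) = 4*(3 + 2*1) = 4*(3 + 2) = 4*5 = 20)
o*B + 15 = 20*(-9) + 15 = -180 + 15 = -165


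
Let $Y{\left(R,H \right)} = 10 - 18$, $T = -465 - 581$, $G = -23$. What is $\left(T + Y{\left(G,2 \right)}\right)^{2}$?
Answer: $1110916$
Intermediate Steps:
$T = -1046$ ($T = -465 - 581 = -1046$)
$Y{\left(R,H \right)} = -8$ ($Y{\left(R,H \right)} = 10 - 18 = -8$)
$\left(T + Y{\left(G,2 \right)}\right)^{2} = \left(-1046 - 8\right)^{2} = \left(-1054\right)^{2} = 1110916$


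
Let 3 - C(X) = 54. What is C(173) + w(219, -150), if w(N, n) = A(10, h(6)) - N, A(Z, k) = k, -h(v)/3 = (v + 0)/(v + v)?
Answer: -543/2 ≈ -271.50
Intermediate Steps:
h(v) = -3/2 (h(v) = -3*(v + 0)/(v + v) = -3*v/(2*v) = -3*v*1/(2*v) = -3*½ = -3/2)
w(N, n) = -3/2 - N
C(X) = -51 (C(X) = 3 - 1*54 = 3 - 54 = -51)
C(173) + w(219, -150) = -51 + (-3/2 - 1*219) = -51 + (-3/2 - 219) = -51 - 441/2 = -543/2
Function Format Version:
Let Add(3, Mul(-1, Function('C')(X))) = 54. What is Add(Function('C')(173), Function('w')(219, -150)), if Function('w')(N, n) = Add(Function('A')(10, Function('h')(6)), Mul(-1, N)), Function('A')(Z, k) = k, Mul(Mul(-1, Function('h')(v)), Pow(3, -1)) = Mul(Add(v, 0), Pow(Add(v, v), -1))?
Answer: Rational(-543, 2) ≈ -271.50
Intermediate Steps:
Function('h')(v) = Rational(-3, 2) (Function('h')(v) = Mul(-3, Mul(Add(v, 0), Pow(Add(v, v), -1))) = Mul(-3, Mul(v, Pow(Mul(2, v), -1))) = Mul(-3, Mul(v, Mul(Rational(1, 2), Pow(v, -1)))) = Mul(-3, Rational(1, 2)) = Rational(-3, 2))
Function('w')(N, n) = Add(Rational(-3, 2), Mul(-1, N))
Function('C')(X) = -51 (Function('C')(X) = Add(3, Mul(-1, 54)) = Add(3, -54) = -51)
Add(Function('C')(173), Function('w')(219, -150)) = Add(-51, Add(Rational(-3, 2), Mul(-1, 219))) = Add(-51, Add(Rational(-3, 2), -219)) = Add(-51, Rational(-441, 2)) = Rational(-543, 2)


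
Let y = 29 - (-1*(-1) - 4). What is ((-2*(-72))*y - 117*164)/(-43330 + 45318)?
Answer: -3645/497 ≈ -7.3340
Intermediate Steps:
y = 32 (y = 29 - (1 - 4) = 29 - 1*(-3) = 29 + 3 = 32)
((-2*(-72))*y - 117*164)/(-43330 + 45318) = (-2*(-72)*32 - 117*164)/(-43330 + 45318) = (144*32 - 19188)/1988 = (4608 - 19188)*(1/1988) = -14580*1/1988 = -3645/497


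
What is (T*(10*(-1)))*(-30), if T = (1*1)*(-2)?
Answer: -600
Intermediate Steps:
T = -2 (T = 1*(-2) = -2)
(T*(10*(-1)))*(-30) = -20*(-1)*(-30) = -2*(-10)*(-30) = 20*(-30) = -600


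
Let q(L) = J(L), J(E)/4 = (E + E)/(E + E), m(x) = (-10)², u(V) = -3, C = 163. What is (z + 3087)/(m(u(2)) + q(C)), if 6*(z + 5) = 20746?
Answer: 19619/312 ≈ 62.881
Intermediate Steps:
z = 10358/3 (z = -5 + (⅙)*20746 = -5 + 10373/3 = 10358/3 ≈ 3452.7)
m(x) = 100
J(E) = 4 (J(E) = 4*((E + E)/(E + E)) = 4*((2*E)/((2*E))) = 4*((2*E)*(1/(2*E))) = 4*1 = 4)
q(L) = 4
(z + 3087)/(m(u(2)) + q(C)) = (10358/3 + 3087)/(100 + 4) = (19619/3)/104 = (19619/3)*(1/104) = 19619/312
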